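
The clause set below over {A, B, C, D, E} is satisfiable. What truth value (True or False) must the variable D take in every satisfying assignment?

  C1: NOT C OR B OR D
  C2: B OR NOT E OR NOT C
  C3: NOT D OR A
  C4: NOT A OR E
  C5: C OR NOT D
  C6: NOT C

Suppose D = true.
Unit clause (A) forces A = true.
Unit clause (E) forces E = true.
Unit clause (C) forces C = true.
That conflicts with the unit clause (NOT C).
So every satisfying assignment has D = False.

False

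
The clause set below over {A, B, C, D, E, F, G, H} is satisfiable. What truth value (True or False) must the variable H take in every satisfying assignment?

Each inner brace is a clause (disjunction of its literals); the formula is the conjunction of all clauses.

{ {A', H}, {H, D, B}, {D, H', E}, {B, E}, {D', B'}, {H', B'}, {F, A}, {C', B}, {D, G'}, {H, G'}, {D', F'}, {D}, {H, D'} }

True

Suppose H = 0.
From the singleton clause (A'), A = 0.
From the singleton clause (F), F = 1.
From the singleton clause (G'), G = 0.
From the singleton clause (D'), D = 0.
Now (D) is unsatisfied and unit — conflict.
So every satisfying assignment has H = True.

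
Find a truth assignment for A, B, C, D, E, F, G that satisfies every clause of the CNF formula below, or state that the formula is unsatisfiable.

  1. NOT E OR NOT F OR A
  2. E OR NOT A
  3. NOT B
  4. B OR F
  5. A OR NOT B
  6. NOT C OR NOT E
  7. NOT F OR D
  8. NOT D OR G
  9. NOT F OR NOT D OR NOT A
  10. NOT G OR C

A ↦ false, B ↦ false, C ↦ true, D ↦ true, E ↦ false, F ↦ true, G ↦ true

Unit clause (NOT B) forces B = false.
Unit clause (F) forces F = true.
Unit clause (D) forces D = true.
Unit clause (G) forces G = true.
Unit clause (NOT A) forces A = false.
Unit clause (NOT E) forces E = false.
Unit clause (C) forces C = true.
Every clause now holds.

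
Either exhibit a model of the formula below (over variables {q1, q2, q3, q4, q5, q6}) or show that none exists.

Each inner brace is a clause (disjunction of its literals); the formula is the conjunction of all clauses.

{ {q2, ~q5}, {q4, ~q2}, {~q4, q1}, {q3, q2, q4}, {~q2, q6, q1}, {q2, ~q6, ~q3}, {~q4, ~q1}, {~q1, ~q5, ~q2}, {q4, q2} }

UNSATISFIABLE

Branch on q2: set q2 = 1.
The clause (q4) is unit, so q4 = 1.
The clause (q1) is unit, so q1 = 1.
That conflicts with the unit clause (~q1).
So q2 must be the other value — set q2 = 0.
The clause (~q5) is unit, so q5 = 0.
The clause (q4) is unit, so q4 = 1.
The clause (q1) is unit, so q1 = 1.
That conflicts with the unit clause (~q1).
Neither q2 = 1 nor q2 = 0 works.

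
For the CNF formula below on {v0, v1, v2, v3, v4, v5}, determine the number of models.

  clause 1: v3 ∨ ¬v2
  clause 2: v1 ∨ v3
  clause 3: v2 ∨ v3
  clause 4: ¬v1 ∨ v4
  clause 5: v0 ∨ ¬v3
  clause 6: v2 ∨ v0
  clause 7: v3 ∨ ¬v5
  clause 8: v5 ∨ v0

There are 2^6 = 64 truth assignments over (v0, v1, v2, v3, v4, v5).
Split on v2. With v2 = True, the clauses containing v2 are satisfied and ¬v2 drops from the rest; 6 of the 2^5 = 32 assignments to the other variables satisfy what remains.
With v2 = False, by the same count on the reduced clause set, 6 assignments work.
(One model: v0=T, v1=F, v2=F, v3=T, v4=F, v5=F.)
Total: 6 + 6 = 12.

12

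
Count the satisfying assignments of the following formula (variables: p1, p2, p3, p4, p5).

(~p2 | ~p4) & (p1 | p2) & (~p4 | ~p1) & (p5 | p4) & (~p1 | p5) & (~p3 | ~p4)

6

There are 2^5 = 32 truth assignments over (p1, p2, p3, p4, p5).
Split on p5. With p5 = 1, the clauses containing p5 are satisfied and ~p5 drops from the rest; 6 of the 2^4 = 16 assignments to the other variables satisfy what remains.
With p5 = 0, by the same count on the reduced clause set, 0 assignments work.
Total: 6 + 0 = 6.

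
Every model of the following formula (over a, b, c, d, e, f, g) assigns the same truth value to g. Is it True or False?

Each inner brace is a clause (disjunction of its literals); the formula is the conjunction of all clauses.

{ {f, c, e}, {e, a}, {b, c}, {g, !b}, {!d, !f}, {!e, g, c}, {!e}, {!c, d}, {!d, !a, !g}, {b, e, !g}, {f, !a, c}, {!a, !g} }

False

Suppose g = true.
The clause (!e) is unit, so e = false.
The clause (a) is unit, so a = true.
Now (!a) is unsatisfied and unit — conflict.
So every satisfying assignment has g = False.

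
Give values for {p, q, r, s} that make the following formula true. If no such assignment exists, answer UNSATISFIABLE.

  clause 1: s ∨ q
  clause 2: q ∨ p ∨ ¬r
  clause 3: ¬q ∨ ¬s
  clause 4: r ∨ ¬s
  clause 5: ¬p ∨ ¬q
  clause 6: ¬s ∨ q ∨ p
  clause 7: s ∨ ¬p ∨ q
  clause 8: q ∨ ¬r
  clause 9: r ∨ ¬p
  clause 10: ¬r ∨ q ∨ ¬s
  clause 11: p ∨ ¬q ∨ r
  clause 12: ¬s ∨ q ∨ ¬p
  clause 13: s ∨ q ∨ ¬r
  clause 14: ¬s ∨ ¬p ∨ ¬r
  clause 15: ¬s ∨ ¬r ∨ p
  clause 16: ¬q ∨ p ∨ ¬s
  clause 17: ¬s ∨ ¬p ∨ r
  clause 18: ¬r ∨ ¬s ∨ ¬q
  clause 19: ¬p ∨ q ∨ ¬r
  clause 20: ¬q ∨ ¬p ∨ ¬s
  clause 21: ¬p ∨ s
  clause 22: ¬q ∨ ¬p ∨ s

Try s = False.
Unit clause (q) forces q = True.
Unit clause (¬p) forces p = False.
Unit clause (r) forces r = True.
Every clause now holds.

p ↦ False,  q ↦ True,  r ↦ True,  s ↦ False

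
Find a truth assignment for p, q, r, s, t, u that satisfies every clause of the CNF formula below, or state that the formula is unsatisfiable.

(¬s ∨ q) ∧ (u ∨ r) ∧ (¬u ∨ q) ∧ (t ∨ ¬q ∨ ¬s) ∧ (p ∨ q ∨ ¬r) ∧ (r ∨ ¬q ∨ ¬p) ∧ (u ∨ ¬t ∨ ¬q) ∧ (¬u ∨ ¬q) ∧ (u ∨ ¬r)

UNSATISFIABLE

Case s = False:
Case u = True:
From the singleton clause (q), q = True.
Now (¬q) is unsatisfied and unit — conflict.
So u must be the other value — set u = False.
From the singleton clause (r), r = True.
Now (¬r) is unsatisfied and unit — conflict.
Both values of u lead to a conflict.
So s must be the other value — set s = True.
From the singleton clause (q), q = True.
From the singleton clause (t), t = True.
From the singleton clause (u), u = True.
Now (¬u) is unsatisfied and unit — conflict.
Both values of s lead to a conflict.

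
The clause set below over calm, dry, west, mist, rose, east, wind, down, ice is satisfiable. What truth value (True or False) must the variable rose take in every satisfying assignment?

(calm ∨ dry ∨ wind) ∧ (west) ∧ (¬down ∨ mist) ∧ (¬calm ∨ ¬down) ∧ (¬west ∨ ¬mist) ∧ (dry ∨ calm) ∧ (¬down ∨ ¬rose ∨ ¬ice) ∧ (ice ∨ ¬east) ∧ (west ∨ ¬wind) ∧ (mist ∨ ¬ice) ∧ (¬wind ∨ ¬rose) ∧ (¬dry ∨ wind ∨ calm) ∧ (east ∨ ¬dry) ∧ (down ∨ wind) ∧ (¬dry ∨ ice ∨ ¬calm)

False

Suppose rose = True.
The clause (west) is unit, so west = True.
The clause (¬mist) is unit, so mist = False.
The clause (¬down) is unit, so down = False.
The clause (¬ice) is unit, so ice = False.
The clause (¬east) is unit, so east = False.
The clause (¬wind) is unit, so wind = False.
Now (wind) is unsatisfied and unit — conflict.
So every satisfying assignment has rose = False.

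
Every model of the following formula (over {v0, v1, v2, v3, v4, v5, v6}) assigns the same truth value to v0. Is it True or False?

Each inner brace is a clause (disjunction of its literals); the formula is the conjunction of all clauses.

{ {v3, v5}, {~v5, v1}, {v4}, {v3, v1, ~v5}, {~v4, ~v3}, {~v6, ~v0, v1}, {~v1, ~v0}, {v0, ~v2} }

False

Suppose v0 = 1.
(v4) alone gives v4 = 1.
(~v3) alone gives v3 = 0.
(v5) alone gives v5 = 1.
(v1) alone gives v1 = 1.
Now (~v1) is unsatisfied and unit — conflict.
So every satisfying assignment has v0 = False.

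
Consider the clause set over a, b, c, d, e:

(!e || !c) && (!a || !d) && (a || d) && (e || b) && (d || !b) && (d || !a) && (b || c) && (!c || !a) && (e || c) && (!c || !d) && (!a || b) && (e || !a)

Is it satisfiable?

Suppose e = true.
From the singleton clause (!c), c = false.
From the singleton clause (b), b = true.
From the singleton clause (d), d = true.
From the singleton clause (!a), a = false.
This assignment satisfies each clause.
A satisfying assignment: a: false; b: true; c: false; d: true; e: true.

Yes, satisfiable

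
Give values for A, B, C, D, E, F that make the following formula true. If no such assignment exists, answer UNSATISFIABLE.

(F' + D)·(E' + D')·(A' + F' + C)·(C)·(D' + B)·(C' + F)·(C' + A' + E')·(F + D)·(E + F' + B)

From the singleton clause (C), C = 1.
From the singleton clause (F), F = 1.
From the singleton clause (D), D = 1.
From the singleton clause (E'), E = 0.
From the singleton clause (B), B = 1.
All clauses hold; A can take either value.

A=1; B=1; C=1; D=1; E=0; F=1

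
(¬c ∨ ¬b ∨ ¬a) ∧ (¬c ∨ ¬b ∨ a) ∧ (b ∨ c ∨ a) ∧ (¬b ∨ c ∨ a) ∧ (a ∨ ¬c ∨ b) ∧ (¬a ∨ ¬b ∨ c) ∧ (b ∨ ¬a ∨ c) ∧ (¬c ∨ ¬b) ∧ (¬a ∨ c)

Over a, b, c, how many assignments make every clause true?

1

There are 2^3 = 8 truth assignments over (a, b, c).
Split on b. With b = True, the clauses containing b are satisfied and ¬b drops from the rest; 0 of the 2^2 = 4 assignments to the other variables satisfy what remains.
With b = False, by the same count on the reduced clause set, 1 assignment works.
Total: 0 + 1 = 1.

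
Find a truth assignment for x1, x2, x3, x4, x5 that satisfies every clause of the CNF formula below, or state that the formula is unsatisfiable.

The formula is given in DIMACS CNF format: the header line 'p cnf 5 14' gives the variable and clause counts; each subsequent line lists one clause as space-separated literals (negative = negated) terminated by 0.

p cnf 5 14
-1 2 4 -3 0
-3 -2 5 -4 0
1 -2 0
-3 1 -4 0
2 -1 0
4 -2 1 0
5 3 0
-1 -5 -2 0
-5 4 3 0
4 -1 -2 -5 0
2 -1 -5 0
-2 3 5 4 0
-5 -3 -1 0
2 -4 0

Branch on x1: set x1 = False.
From the singleton clause (¬x2), x2 = False.
From the singleton clause (¬x4), x4 = False.
Branch on x5: set x5 = True.
From the singleton clause (x3), x3 = True.
Every clause now holds.

x1 ↦ False; x2 ↦ False; x3 ↦ True; x4 ↦ False; x5 ↦ True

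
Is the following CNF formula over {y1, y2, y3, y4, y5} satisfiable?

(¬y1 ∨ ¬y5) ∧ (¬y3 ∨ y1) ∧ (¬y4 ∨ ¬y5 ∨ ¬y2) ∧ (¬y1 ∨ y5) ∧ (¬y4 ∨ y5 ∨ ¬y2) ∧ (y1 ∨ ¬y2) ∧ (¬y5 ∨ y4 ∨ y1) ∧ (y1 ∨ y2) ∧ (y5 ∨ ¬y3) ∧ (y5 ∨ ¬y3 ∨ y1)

Suppose y1 = False.
(¬y3) alone gives y3 = False.
(¬y2) alone gives y2 = False.
But (y2) is also a unit clause — contradiction.
That branch fails; take y1 = True instead.
(¬y5) alone gives y5 = False.
But (y5) is also a unit clause — contradiction.
Either choice for y1 ends in contradiction.
No assignment satisfies every clause.

No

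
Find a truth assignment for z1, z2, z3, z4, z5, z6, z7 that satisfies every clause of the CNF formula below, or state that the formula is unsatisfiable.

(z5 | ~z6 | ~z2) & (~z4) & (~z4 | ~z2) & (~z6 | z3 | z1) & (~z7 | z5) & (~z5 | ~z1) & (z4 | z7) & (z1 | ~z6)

z1=0; z2=1; z3=0; z4=0; z5=1; z6=0; z7=1

(~z4) alone gives z4 = 0.
(z7) alone gives z7 = 1.
(z5) alone gives z5 = 1.
(~z1) alone gives z1 = 0.
(~z6) alone gives z6 = 0.
Every clause is now satisfied; z2, z3 are unconstrained.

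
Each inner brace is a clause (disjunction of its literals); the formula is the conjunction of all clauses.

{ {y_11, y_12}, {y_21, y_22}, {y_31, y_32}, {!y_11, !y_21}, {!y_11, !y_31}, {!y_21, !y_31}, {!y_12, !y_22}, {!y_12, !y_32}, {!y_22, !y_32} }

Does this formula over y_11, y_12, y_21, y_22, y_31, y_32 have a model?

No, unsatisfiable

Suppose y_11 = true.
From the singleton clause (!y_21), y_21 = false.
From the singleton clause (y_22), y_22 = true.
From the singleton clause (!y_31), y_31 = false.
From the singleton clause (y_32), y_32 = true.
But (!y_32) is also a unit clause — contradiction.
That branch fails; take y_11 = false instead.
From the singleton clause (y_12), y_12 = true.
From the singleton clause (!y_22), y_22 = false.
From the singleton clause (y_21), y_21 = true.
From the singleton clause (!y_31), y_31 = false.
From the singleton clause (y_32), y_32 = true.
But (!y_32) is also a unit clause — contradiction.
Either choice for y_11 ends in contradiction.
No assignment satisfies every clause.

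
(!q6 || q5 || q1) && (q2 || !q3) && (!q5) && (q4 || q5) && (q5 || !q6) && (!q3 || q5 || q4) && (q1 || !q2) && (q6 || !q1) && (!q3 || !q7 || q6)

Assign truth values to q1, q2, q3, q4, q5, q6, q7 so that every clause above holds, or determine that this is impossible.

From the singleton clause (!q5), q5 = false.
From the singleton clause (q4), q4 = true.
From the singleton clause (!q6), q6 = false.
From the singleton clause (!q1), q1 = false.
From the singleton clause (!q2), q2 = false.
From the singleton clause (!q3), q3 = false.
Every clause is now satisfied; q7 is unconstrained.

q1: false, q2: false, q3: false, q4: true, q5: false, q6: false, q7: false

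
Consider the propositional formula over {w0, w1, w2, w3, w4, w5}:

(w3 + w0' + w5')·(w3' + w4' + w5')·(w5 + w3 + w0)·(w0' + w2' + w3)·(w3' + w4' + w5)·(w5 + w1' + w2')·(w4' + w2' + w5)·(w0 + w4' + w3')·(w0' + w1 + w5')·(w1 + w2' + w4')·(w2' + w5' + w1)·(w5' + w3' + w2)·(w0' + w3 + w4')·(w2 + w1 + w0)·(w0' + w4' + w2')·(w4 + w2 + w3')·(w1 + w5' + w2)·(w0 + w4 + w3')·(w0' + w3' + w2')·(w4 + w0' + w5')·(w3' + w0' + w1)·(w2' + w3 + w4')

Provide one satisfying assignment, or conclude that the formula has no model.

Try w3 = 0.
Try w0 = 0.
From the singleton clause (w5), w5 = 1.
Try w2 = 0.
From the singleton clause (w1), w1 = 1.
All clauses hold; w4 can take either value.

w0: 0, w1: 1, w2: 0, w3: 0, w4: 0, w5: 1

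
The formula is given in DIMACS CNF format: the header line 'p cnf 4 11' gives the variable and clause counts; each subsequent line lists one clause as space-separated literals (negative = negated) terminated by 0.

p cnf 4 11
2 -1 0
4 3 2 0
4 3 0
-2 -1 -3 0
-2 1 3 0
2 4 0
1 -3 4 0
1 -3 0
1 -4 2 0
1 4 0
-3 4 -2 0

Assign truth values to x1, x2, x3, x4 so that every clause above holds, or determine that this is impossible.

x1: True; x2: True; x3: False; x4: True

Try x2 = True.
Try x4 = True.
Try x1 = True.
The clause (¬x3) is unit, so x3 = False.
This assignment satisfies each clause.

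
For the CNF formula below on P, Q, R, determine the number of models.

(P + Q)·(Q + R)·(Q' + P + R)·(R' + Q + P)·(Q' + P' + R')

There are 2^3 = 8 truth assignments over (P, Q, R).
Split on R. With R = 1, the clauses containing R are satisfied and R' drops from the rest; 2 of the 2^2 = 4 assignments to the other variables satisfy what remains.
With R = 0, by the same count on the reduced clause set, 1 assignment works.
Total: 2 + 1 = 3.

3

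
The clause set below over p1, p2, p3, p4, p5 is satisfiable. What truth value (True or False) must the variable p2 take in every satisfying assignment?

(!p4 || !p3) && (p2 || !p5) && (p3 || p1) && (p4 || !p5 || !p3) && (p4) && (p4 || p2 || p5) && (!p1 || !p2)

False

Suppose p2 = true.
(p4) alone gives p4 = true.
(!p3) alone gives p3 = false.
(p1) alone gives p1 = true.
That conflicts with the unit clause (!p1).
So every satisfying assignment has p2 = False.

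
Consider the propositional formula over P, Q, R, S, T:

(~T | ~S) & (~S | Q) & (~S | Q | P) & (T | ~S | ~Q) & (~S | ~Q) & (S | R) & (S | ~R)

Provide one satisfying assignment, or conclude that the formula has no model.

UNSATISFIABLE

Branch on T: set T = 0.
Branch on S: set S = 0.
From the singleton clause (R), R = 1.
Now (~R) is unsatisfied and unit — conflict.
Undo S and try S = 1.
From the singleton clause (Q), Q = 1.
Now (~Q) is unsatisfied and unit — conflict.
Neither S = 1 nor S = 0 works.
Undo T and try T = 1.
From the singleton clause (~S), S = 0.
From the singleton clause (R), R = 1.
Now (~R) is unsatisfied and unit — conflict.
Neither T = 1 nor T = 0 works.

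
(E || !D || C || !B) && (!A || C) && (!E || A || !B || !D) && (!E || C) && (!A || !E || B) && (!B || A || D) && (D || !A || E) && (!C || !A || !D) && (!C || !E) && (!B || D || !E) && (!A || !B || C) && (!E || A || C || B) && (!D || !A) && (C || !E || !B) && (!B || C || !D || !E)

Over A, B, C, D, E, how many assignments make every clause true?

5

There are 2^5 = 32 truth assignments over (A, B, C, D, E).
Split on E. With E = true, the clauses containing E are satisfied and !E drops from the rest; 0 of the 2^4 = 16 assignments to the other variables satisfy what remains.
With E = false, by the same count on the reduced clause set, 5 assignments work.
Total: 0 + 5 = 5.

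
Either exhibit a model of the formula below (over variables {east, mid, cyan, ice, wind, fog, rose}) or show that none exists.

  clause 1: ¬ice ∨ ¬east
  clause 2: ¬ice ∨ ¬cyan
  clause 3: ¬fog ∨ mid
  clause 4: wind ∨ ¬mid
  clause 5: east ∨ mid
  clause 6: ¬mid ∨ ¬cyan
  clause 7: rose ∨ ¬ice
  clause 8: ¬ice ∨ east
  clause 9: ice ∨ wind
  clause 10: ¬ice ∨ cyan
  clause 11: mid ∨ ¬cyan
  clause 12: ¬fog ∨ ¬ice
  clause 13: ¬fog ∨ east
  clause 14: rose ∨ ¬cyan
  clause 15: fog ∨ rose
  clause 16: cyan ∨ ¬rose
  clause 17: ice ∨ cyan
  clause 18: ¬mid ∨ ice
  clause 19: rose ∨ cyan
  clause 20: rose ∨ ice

Try ice = False.
Unit clause (wind) forces wind = True.
Unit clause (cyan) forces cyan = True.
Unit clause (¬mid) forces mid = False.
Now (mid) is unsatisfied and unit — conflict.
Backtrack on ice: now try ice = True.
Unit clause (¬east) forces east = False.
Now (east) is unsatisfied and unit — conflict.
Neither ice = True nor ice = False works.

UNSATISFIABLE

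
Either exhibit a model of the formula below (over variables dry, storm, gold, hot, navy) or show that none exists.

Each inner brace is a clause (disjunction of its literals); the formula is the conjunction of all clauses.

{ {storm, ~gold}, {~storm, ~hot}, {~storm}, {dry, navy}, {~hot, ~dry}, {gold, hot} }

Unit clause (~storm) forces storm = 0.
Unit clause (~gold) forces gold = 0.
Unit clause (hot) forces hot = 1.
Unit clause (~dry) forces dry = 0.
Unit clause (navy) forces navy = 1.
All clauses are satisfied.

dry ↦ 0, storm ↦ 0, gold ↦ 0, hot ↦ 1, navy ↦ 1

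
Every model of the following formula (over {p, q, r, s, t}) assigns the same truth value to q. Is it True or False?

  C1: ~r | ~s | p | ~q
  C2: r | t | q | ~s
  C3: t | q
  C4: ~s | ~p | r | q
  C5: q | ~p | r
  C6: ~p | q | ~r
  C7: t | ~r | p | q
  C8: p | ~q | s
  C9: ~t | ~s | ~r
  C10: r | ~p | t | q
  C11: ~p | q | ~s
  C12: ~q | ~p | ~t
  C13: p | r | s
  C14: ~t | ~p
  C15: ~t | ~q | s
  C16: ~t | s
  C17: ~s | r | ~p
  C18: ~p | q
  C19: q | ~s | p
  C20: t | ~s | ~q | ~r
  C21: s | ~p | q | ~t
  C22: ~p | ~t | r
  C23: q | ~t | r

True

Suppose q = 0.
The clause (t) is unit, so t = 1.
The clause (~p) is unit, so p = 0.
The clause (s) is unit, so s = 1.
Now (~s) is unsatisfied and unit — conflict.
So every satisfying assignment has q = True.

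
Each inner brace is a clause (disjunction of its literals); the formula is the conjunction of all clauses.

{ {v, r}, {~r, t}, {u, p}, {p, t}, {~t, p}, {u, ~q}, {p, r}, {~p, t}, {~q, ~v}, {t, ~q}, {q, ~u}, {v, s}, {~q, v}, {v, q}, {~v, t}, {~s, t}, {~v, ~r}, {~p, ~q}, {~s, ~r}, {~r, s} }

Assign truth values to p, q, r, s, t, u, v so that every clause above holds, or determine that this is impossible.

Suppose v = 1.
Unit clause (~q) forces q = 0.
Unit clause (~u) forces u = 0.
Unit clause (p) forces p = 1.
Unit clause (t) forces t = 1.
Unit clause (~r) forces r = 0.
All clauses hold; s can take either value.

p: 1, q: 0, r: 0, s: 0, t: 1, u: 0, v: 1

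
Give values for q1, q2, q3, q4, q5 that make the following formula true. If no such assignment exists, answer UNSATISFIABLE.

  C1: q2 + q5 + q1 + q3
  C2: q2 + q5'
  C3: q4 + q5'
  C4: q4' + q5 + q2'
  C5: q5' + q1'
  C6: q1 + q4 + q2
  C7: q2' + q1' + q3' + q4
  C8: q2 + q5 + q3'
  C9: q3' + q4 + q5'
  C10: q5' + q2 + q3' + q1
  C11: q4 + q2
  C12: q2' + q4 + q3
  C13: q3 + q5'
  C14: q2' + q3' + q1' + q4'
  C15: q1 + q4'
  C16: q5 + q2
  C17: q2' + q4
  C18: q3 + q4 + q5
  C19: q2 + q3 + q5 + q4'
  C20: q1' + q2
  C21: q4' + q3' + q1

Suppose q2 = 1.
Unit clause (q4) forces q4 = 1.
Unit clause (q5) forces q5 = 1.
Unit clause (q1') forces q1 = 0.
But (q1) is also a unit clause — contradiction.
That branch fails; take q2 = 0 instead.
Unit clause (q5') forces q5 = 0.
But (q5) is also a unit clause — contradiction.
Either choice for q2 ends in contradiction.

UNSATISFIABLE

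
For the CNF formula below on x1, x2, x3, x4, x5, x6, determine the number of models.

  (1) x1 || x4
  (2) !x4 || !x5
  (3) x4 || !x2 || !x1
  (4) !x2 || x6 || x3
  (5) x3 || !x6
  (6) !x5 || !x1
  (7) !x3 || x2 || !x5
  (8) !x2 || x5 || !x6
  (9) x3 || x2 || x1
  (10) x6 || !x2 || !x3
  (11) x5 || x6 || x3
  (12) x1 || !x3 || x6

There are 2^6 = 64 truth assignments over (x1, x2, x3, x4, x5, x6).
Split on x4. With x4 = true, the clauses containing x4 are satisfied and !x4 drops from the rest; 3 of the 2^5 = 32 assignments to the other variables satisfy what remains.
With x4 = false, by the same count on the reduced clause set, 2 assignments work.
(One model: x1=F, x2=F, x3=T, x4=T, x5=F, x6=T.)
Total: 3 + 2 = 5.

5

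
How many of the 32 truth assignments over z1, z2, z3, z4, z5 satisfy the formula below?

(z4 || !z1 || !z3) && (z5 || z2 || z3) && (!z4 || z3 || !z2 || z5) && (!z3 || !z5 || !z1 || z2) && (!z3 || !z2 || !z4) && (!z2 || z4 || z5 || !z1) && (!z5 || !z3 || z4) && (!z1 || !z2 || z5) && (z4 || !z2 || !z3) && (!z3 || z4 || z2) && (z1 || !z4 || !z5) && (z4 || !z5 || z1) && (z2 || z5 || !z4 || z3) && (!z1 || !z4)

There are 2^5 = 32 truth assignments over (z1, z2, z3, z4, z5).
Split on z2. With z2 = true, the clauses containing z2 are satisfied and !z2 drops from the rest; 2 of the 2^4 = 16 assignments to the other variables satisfy what remains.
With z2 = false, by the same count on the reduced clause set, 2 assignments work.
(One model: z1=F, z2=F, z3=T, z4=T, z5=F.)
Total: 2 + 2 = 4.

4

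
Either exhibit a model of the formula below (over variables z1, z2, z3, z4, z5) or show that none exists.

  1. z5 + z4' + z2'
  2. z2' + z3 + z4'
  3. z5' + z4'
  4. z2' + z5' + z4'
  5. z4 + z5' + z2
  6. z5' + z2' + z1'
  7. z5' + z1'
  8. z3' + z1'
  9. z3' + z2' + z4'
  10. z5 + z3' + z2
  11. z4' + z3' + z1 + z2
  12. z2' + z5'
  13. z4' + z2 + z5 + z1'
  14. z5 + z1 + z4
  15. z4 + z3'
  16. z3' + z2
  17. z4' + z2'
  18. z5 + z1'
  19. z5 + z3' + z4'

z1 ↦ 0, z2 ↦ 0, z3 ↦ 0, z4 ↦ 1, z5 ↦ 0

Branch on z5: set z5 = 0.
(z1') alone gives z1 = 0.
(z4) alone gives z4 = 1.
(z2') alone gives z2 = 0.
(z3') alone gives z3 = 0.
Every clause now holds.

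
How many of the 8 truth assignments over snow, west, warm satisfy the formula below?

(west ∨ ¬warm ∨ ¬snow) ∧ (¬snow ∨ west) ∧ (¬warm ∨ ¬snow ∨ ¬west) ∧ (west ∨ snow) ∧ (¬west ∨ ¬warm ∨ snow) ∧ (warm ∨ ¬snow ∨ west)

2

There are 2^3 = 8 truth assignments over (snow, west, warm).
Check each against the 6 clauses (columns in the order snow, west, warm):
  F F F  ✗ fails (west ∨ snow)
  F F T  ✗ fails (west ∨ snow)
  F T F  ✓ satisfies all
  F T T  ✗ fails (¬west ∨ ¬warm ∨ snow)
  T F F  ✗ fails (¬snow ∨ west)
  T F T  ✗ fails (west ∨ ¬warm ∨ ¬snow)
  T T F  ✓ satisfies all
  T T T  ✗ fails (¬warm ∨ ¬snow ∨ ¬west)
2 of the 8 rows are models.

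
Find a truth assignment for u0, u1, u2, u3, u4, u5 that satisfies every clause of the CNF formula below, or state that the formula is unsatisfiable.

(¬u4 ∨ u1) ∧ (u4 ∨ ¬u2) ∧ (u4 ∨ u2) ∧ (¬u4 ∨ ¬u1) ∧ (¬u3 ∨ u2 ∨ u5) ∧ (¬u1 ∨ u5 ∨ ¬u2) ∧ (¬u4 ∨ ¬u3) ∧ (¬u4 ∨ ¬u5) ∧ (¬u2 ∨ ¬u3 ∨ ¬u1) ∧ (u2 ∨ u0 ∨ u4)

UNSATISFIABLE

Case u4 = False:
Unit clause (¬u2) forces u2 = False.
But (u2) is also a unit clause — contradiction.
That branch fails; take u4 = True instead.
Unit clause (u1) forces u1 = True.
But (¬u1) is also a unit clause — contradiction.
Either choice for u4 ends in contradiction.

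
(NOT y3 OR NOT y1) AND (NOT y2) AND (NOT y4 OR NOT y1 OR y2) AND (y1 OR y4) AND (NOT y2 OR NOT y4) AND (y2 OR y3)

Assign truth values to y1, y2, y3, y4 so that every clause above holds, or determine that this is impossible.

The clause (NOT y2) is unit, so y2 = false.
The clause (y3) is unit, so y3 = true.
The clause (NOT y1) is unit, so y1 = false.
The clause (y4) is unit, so y4 = true.
All clauses are satisfied.

y1=false, y2=false, y3=true, y4=true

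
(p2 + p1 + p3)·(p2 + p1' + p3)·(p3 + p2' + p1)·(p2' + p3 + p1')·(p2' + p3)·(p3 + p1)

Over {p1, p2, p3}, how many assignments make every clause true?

4

There are 2^3 = 8 truth assignments over (p1, p2, p3).
Check each against the 6 clauses (columns in the order p1, p2, p3):
  F F F  ✗ fails (p2 + p1 + p3)
  F F T  ✓ satisfies all
  F T F  ✗ fails (p3 + p2' + p1)
  F T T  ✓ satisfies all
  T F F  ✗ fails (p2 + p1' + p3)
  T F T  ✓ satisfies all
  T T F  ✗ fails (p2' + p3 + p1')
  T T T  ✓ satisfies all
4 of the 8 rows are models.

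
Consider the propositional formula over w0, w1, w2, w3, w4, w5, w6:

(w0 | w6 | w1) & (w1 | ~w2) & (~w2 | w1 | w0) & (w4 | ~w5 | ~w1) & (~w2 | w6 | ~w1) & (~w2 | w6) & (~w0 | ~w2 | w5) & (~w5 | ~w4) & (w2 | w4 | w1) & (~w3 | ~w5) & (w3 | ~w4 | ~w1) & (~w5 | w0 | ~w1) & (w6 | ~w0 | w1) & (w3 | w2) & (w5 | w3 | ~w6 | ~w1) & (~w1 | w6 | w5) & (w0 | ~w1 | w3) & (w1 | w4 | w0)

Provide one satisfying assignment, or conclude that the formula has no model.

Try w1 = 1.
Try w4 = 0.
From the singleton clause (~w5), w5 = 0.
From the singleton clause (w6), w6 = 1.
From the singleton clause (w3), w3 = 1.
Try w0 = 1.
From the singleton clause (~w2), w2 = 0.
This assignment satisfies each clause.

w0: 1,  w1: 1,  w2: 0,  w3: 1,  w4: 0,  w5: 0,  w6: 1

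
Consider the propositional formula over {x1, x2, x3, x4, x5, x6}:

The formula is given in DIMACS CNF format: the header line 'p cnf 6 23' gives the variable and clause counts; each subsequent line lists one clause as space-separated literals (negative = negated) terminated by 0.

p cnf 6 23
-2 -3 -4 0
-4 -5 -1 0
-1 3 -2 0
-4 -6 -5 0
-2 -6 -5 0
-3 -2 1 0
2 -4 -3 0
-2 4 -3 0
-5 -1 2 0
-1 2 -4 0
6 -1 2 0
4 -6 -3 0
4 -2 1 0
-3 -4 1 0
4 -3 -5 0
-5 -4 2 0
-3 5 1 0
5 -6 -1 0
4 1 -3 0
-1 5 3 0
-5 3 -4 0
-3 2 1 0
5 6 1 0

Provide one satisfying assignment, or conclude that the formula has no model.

Suppose x2 = False.
Suppose x4 = False.
Suppose x5 = False.
Suppose x6 = True.
(¬x3) alone gives x3 = False.
(¬x1) alone gives x1 = False.
Every clause now holds.

x1 ↦ False; x2 ↦ False; x3 ↦ False; x4 ↦ False; x5 ↦ False; x6 ↦ True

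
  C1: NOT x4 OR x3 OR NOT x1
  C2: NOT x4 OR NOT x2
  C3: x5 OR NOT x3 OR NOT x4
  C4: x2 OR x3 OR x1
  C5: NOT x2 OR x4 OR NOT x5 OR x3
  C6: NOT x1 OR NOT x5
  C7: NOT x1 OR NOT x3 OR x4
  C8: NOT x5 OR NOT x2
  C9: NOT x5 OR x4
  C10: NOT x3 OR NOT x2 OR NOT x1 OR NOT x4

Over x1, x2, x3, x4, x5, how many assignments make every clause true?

There are 2^5 = 32 truth assignments over (x1, x2, x3, x4, x5).
Split on x5. With x5 = true, the clauses containing x5 are satisfied and NOT x5 drops from the rest; 1 of the 2^4 = 16 assignments to the other variables satisfy what remains.
With x5 = false, by the same count on the reduced clause set, 5 assignments work.
(One model: x1=F, x2=F, x3=T, x4=F, x5=F.)
Total: 1 + 5 = 6.

6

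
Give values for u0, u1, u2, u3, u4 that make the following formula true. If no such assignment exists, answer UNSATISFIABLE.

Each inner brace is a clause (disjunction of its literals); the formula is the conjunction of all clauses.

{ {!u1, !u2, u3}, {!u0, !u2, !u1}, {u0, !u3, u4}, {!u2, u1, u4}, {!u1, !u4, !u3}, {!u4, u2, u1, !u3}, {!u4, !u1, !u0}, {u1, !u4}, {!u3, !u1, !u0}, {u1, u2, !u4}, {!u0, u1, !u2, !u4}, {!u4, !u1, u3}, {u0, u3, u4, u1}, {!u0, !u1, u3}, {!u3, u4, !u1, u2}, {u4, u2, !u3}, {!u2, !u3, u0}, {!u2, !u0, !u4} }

Branch on u1: set u1 = false.
From the singleton clause (!u4), u4 = false.
From the singleton clause (!u2), u2 = false.
From the singleton clause (!u3), u3 = false.
From the singleton clause (u0), u0 = true.
All clauses are satisfied.

u0: true; u1: false; u2: false; u3: false; u4: false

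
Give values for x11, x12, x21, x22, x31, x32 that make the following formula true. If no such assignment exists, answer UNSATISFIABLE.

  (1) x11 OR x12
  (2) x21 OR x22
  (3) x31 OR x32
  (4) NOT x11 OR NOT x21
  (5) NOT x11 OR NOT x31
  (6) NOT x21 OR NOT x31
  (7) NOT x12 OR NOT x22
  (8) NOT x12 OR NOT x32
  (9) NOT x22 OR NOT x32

UNSATISFIABLE

Suppose x11 = true.
The clause (NOT x21) is unit, so x21 = false.
The clause (x22) is unit, so x22 = true.
The clause (NOT x31) is unit, so x31 = false.
The clause (x32) is unit, so x32 = true.
That conflicts with the unit clause (NOT x32).
Backtrack on x11: now try x11 = false.
The clause (x12) is unit, so x12 = true.
The clause (NOT x22) is unit, so x22 = false.
The clause (x21) is unit, so x21 = true.
The clause (NOT x31) is unit, so x31 = false.
The clause (x32) is unit, so x32 = true.
That conflicts with the unit clause (NOT x32).
Either choice for x11 ends in contradiction.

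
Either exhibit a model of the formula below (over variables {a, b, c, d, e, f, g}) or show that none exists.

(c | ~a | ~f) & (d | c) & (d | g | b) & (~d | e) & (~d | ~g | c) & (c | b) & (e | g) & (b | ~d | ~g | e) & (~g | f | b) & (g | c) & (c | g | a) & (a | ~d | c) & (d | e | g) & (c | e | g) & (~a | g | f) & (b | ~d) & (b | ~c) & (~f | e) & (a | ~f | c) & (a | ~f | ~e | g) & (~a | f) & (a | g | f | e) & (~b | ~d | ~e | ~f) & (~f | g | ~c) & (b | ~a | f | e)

Suppose d = 1.
The clause (e) is unit, so e = 1.
The clause (b) is unit, so b = 1.
The clause (~f) is unit, so f = 0.
The clause (~a) is unit, so a = 0.
The clause (c) is unit, so c = 1.
All clauses hold; g can take either value.

a=0,  b=1,  c=1,  d=1,  e=1,  f=0,  g=1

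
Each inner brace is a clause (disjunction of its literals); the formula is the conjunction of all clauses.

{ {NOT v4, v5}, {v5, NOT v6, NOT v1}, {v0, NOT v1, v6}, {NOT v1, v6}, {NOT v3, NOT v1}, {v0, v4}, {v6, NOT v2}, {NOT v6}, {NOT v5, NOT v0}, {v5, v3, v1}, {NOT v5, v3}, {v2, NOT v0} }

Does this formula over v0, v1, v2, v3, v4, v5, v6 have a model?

(NOT v6) alone gives v6 = false.
(NOT v1) alone gives v1 = false.
(NOT v2) alone gives v2 = false.
(NOT v0) alone gives v0 = false.
(v4) alone gives v4 = true.
(v5) alone gives v5 = true.
(v3) alone gives v3 = true.
All clauses are satisfied.
A satisfying assignment: v0 ↦ false; v1 ↦ false; v2 ↦ false; v3 ↦ true; v4 ↦ true; v5 ↦ true; v6 ↦ false.

Satisfiable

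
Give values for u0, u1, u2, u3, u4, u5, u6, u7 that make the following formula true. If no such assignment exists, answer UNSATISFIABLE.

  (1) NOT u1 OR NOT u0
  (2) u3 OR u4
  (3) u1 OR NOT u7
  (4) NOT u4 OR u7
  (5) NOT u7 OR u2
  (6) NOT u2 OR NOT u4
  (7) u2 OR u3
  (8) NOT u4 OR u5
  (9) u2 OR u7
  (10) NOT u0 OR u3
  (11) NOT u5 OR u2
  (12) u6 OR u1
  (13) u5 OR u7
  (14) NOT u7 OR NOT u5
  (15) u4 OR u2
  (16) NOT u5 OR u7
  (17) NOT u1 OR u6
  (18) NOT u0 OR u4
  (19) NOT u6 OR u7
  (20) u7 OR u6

u0: false; u1: true; u2: true; u3: true; u4: false; u5: false; u6: true; u7: true

Branch on u1: set u1 = true.
From the singleton clause (NOT u0), u0 = false.
From the singleton clause (u6), u6 = true.
From the singleton clause (u7), u7 = true.
From the singleton clause (u2), u2 = true.
From the singleton clause (NOT u4), u4 = false.
From the singleton clause (u3), u3 = true.
From the singleton clause (NOT u5), u5 = false.
All clauses are satisfied.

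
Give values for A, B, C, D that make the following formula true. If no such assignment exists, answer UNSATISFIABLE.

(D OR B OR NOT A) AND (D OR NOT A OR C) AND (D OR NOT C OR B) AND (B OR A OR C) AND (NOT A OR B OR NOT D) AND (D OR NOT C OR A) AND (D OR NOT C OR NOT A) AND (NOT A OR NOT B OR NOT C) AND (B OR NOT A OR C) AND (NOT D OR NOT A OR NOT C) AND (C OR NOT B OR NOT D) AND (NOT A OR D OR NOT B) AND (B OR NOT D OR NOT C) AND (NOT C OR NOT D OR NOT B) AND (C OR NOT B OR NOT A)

Case D = false:
Case B = true:
(NOT A) alone gives A = false.
(NOT C) alone gives C = false.
All clauses are satisfied.

A: false, B: true, C: false, D: false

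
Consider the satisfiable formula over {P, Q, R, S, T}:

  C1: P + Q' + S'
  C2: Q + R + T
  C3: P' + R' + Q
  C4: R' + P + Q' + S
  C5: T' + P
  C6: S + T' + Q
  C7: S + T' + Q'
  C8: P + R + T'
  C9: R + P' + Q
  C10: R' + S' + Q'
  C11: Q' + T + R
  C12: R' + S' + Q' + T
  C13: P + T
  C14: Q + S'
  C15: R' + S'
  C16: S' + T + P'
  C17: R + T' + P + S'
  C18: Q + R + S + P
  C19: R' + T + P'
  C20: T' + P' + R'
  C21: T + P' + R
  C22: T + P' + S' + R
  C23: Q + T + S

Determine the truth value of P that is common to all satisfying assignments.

True

Suppose P = 0.
The clause (T') is unit, so T = 0.
Now (T) is unsatisfied and unit — conflict.
So every satisfying assignment has P = True.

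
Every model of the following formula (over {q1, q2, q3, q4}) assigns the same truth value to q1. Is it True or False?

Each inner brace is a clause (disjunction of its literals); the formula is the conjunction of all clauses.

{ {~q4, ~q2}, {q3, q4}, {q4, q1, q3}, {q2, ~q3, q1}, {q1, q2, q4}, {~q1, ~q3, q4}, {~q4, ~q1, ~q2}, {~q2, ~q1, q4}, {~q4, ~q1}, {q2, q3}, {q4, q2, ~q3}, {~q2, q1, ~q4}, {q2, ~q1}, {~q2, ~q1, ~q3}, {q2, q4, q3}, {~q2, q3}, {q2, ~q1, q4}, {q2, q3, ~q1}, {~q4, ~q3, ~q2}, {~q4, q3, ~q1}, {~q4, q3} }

Suppose q1 = 1.
From the singleton clause (~q4), q4 = 0.
From the singleton clause (q3), q3 = 1.
That conflicts with the unit clause (~q3).
So every satisfying assignment has q1 = False.

False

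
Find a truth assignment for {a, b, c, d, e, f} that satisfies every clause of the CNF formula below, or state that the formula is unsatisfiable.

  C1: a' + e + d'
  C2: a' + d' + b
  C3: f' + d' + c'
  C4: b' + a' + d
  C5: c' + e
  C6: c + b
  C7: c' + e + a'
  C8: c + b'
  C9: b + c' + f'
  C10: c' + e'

Try c = 0.
The clause (b) is unit, so b = 1.
That conflicts with the unit clause (b').
Backtrack on c: now try c = 1.
The clause (e) is unit, so e = 1.
That conflicts with the unit clause (e').
Neither c = 1 nor c = 0 works.

UNSATISFIABLE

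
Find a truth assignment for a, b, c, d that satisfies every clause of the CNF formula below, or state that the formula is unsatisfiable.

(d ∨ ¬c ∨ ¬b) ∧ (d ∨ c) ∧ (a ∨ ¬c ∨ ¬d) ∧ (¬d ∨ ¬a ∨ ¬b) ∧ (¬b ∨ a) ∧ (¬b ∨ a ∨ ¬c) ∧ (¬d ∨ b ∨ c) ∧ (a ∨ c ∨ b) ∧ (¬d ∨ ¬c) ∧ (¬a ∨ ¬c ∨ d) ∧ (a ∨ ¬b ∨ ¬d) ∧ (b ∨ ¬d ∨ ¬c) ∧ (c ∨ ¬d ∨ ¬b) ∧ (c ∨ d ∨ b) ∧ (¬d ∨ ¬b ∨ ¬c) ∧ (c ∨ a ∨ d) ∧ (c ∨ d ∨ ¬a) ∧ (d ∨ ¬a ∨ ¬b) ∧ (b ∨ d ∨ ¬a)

Case d = False:
Unit clause (c) forces c = True.
Unit clause (¬b) forces b = False.
Unit clause (¬a) forces a = False.
This assignment satisfies each clause.

a: False; b: False; c: True; d: False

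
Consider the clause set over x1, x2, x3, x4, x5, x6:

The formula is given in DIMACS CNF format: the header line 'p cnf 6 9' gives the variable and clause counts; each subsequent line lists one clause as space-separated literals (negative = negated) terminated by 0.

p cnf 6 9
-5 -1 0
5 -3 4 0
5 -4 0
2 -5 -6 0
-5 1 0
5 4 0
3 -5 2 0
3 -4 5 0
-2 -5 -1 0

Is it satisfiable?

Unsatisfiable

Suppose x5 = False.
Unit clause (¬x4) forces x4 = False.
That conflicts with the unit clause (x4).
That branch fails; take x5 = True instead.
Unit clause (¬x1) forces x1 = False.
That conflicts with the unit clause (x1).
Neither x5 = True nor x5 = False works.
No assignment satisfies every clause.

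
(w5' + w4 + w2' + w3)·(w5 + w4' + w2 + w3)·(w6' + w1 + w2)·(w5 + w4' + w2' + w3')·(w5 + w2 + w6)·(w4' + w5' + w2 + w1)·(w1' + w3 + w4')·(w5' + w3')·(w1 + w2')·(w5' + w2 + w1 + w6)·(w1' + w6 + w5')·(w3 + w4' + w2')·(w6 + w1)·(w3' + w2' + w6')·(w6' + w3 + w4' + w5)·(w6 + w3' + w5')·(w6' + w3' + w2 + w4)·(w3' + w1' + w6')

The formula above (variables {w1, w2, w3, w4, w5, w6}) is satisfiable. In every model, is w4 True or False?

Suppose w4 = 1.
Branch on w1: set w1 = 0.
The clause (w2') is unit, so w2 = 0.
The clause (w6') is unit, so w6 = 0.
Now (w6) is unsatisfied and unit — conflict.
Backtrack on w1: now try w1 = 1.
The clause (w3) is unit, so w3 = 1.
The clause (w5') is unit, so w5 = 0.
The clause (w2') is unit, so w2 = 0.
The clause (w6) is unit, so w6 = 1.
Now (w6') is unsatisfied and unit — conflict.
Either choice for w1 ends in contradiction.
So every satisfying assignment has w4 = False.

False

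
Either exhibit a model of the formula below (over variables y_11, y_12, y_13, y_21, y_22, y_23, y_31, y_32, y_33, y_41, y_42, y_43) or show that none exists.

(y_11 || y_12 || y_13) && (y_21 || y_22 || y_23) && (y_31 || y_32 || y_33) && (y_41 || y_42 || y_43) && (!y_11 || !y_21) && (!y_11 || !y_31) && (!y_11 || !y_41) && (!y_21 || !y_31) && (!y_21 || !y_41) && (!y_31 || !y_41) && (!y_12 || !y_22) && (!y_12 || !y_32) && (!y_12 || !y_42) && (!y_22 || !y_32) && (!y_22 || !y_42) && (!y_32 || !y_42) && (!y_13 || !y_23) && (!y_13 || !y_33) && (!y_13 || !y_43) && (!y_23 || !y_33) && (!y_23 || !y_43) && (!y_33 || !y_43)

Try y_11 = false.
Try y_12 = true.
Unit clause (!y_22) forces y_22 = false.
Unit clause (!y_32) forces y_32 = false.
Unit clause (!y_42) forces y_42 = false.
Try y_21 = true.
Unit clause (!y_31) forces y_31 = false.
Unit clause (y_33) forces y_33 = true.
Unit clause (!y_41) forces y_41 = false.
Unit clause (y_43) forces y_43 = true.
But (!y_43) is also a unit clause — contradiction.
Backtrack on y_21: now try y_21 = false.
Unit clause (y_23) forces y_23 = true.
Unit clause (!y_13) forces y_13 = false.
Unit clause (!y_33) forces y_33 = false.
Unit clause (y_31) forces y_31 = true.
Unit clause (!y_41) forces y_41 = false.
Unit clause (y_43) forces y_43 = true.
But (!y_43) is also a unit clause — contradiction.
Both values of y_21 lead to a conflict.
Backtrack on y_12: now try y_12 = false.
Unit clause (y_13) forces y_13 = true.
Unit clause (!y_23) forces y_23 = false.
Unit clause (!y_33) forces y_33 = false.
Unit clause (!y_43) forces y_43 = false.
Try y_21 = true.
Unit clause (!y_31) forces y_31 = false.
Unit clause (y_32) forces y_32 = true.
Unit clause (!y_41) forces y_41 = false.
Unit clause (y_42) forces y_42 = true.
But (!y_42) is also a unit clause — contradiction.
Backtrack on y_21: now try y_21 = false.
Unit clause (y_22) forces y_22 = true.
Unit clause (!y_32) forces y_32 = false.
Unit clause (y_31) forces y_31 = true.
Unit clause (!y_41) forces y_41 = false.
Unit clause (y_42) forces y_42 = true.
But (!y_42) is also a unit clause — contradiction.
Both values of y_21 lead to a conflict.
Both values of y_12 lead to a conflict.
Backtrack on y_11: now try y_11 = true.
Unit clause (!y_21) forces y_21 = false.
Unit clause (!y_31) forces y_31 = false.
Unit clause (!y_41) forces y_41 = false.
Try y_22 = true.
Unit clause (!y_12) forces y_12 = false.
Unit clause (!y_32) forces y_32 = false.
Unit clause (y_33) forces y_33 = true.
Unit clause (!y_42) forces y_42 = false.
Unit clause (y_43) forces y_43 = true.
But (!y_43) is also a unit clause — contradiction.
Backtrack on y_22: now try y_22 = false.
Unit clause (y_23) forces y_23 = true.
Unit clause (!y_13) forces y_13 = false.
Unit clause (!y_33) forces y_33 = false.
Unit clause (y_32) forces y_32 = true.
Unit clause (!y_12) forces y_12 = false.
Unit clause (!y_42) forces y_42 = false.
Unit clause (y_43) forces y_43 = true.
But (!y_43) is also a unit clause — contradiction.
Both values of y_22 lead to a conflict.
Both values of y_11 lead to a conflict.

UNSATISFIABLE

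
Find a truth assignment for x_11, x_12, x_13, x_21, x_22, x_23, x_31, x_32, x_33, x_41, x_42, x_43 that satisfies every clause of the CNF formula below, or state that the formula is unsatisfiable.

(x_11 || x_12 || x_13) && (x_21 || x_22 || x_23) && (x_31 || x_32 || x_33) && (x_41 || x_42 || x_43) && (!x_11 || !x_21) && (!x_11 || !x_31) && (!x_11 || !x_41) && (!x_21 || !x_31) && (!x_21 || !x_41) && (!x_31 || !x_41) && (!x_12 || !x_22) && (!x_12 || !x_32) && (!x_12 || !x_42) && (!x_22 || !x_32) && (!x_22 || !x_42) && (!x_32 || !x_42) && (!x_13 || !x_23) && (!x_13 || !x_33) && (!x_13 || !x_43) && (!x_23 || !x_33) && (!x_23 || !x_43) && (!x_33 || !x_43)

Suppose x_11 = false.
Suppose x_12 = true.
(!x_22) alone gives x_22 = false.
(!x_32) alone gives x_32 = false.
(!x_42) alone gives x_42 = false.
Suppose x_21 = true.
(!x_31) alone gives x_31 = false.
(x_33) alone gives x_33 = true.
(!x_41) alone gives x_41 = false.
(x_43) alone gives x_43 = true.
But (!x_43) is also a unit clause — contradiction.
So x_21 must be the other value — set x_21 = false.
(x_23) alone gives x_23 = true.
(!x_13) alone gives x_13 = false.
(!x_33) alone gives x_33 = false.
(x_31) alone gives x_31 = true.
(!x_41) alone gives x_41 = false.
(x_43) alone gives x_43 = true.
But (!x_43) is also a unit clause — contradiction.
Either choice for x_21 ends in contradiction.
So x_12 must be the other value — set x_12 = false.
(x_13) alone gives x_13 = true.
(!x_23) alone gives x_23 = false.
(!x_33) alone gives x_33 = false.
(!x_43) alone gives x_43 = false.
Suppose x_21 = true.
(!x_31) alone gives x_31 = false.
(x_32) alone gives x_32 = true.
(!x_41) alone gives x_41 = false.
(x_42) alone gives x_42 = true.
But (!x_42) is also a unit clause — contradiction.
So x_21 must be the other value — set x_21 = false.
(x_22) alone gives x_22 = true.
(!x_32) alone gives x_32 = false.
(x_31) alone gives x_31 = true.
(!x_41) alone gives x_41 = false.
(x_42) alone gives x_42 = true.
But (!x_42) is also a unit clause — contradiction.
Either choice for x_21 ends in contradiction.
Either choice for x_12 ends in contradiction.
So x_11 must be the other value — set x_11 = true.
(!x_21) alone gives x_21 = false.
(!x_31) alone gives x_31 = false.
(!x_41) alone gives x_41 = false.
Suppose x_22 = true.
(!x_12) alone gives x_12 = false.
(!x_32) alone gives x_32 = false.
(x_33) alone gives x_33 = true.
(!x_42) alone gives x_42 = false.
(x_43) alone gives x_43 = true.
But (!x_43) is also a unit clause — contradiction.
So x_22 must be the other value — set x_22 = false.
(x_23) alone gives x_23 = true.
(!x_13) alone gives x_13 = false.
(!x_33) alone gives x_33 = false.
(x_32) alone gives x_32 = true.
(!x_12) alone gives x_12 = false.
(!x_42) alone gives x_42 = false.
(x_43) alone gives x_43 = true.
But (!x_43) is also a unit clause — contradiction.
Either choice for x_22 ends in contradiction.
Either choice for x_11 ends in contradiction.

UNSATISFIABLE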